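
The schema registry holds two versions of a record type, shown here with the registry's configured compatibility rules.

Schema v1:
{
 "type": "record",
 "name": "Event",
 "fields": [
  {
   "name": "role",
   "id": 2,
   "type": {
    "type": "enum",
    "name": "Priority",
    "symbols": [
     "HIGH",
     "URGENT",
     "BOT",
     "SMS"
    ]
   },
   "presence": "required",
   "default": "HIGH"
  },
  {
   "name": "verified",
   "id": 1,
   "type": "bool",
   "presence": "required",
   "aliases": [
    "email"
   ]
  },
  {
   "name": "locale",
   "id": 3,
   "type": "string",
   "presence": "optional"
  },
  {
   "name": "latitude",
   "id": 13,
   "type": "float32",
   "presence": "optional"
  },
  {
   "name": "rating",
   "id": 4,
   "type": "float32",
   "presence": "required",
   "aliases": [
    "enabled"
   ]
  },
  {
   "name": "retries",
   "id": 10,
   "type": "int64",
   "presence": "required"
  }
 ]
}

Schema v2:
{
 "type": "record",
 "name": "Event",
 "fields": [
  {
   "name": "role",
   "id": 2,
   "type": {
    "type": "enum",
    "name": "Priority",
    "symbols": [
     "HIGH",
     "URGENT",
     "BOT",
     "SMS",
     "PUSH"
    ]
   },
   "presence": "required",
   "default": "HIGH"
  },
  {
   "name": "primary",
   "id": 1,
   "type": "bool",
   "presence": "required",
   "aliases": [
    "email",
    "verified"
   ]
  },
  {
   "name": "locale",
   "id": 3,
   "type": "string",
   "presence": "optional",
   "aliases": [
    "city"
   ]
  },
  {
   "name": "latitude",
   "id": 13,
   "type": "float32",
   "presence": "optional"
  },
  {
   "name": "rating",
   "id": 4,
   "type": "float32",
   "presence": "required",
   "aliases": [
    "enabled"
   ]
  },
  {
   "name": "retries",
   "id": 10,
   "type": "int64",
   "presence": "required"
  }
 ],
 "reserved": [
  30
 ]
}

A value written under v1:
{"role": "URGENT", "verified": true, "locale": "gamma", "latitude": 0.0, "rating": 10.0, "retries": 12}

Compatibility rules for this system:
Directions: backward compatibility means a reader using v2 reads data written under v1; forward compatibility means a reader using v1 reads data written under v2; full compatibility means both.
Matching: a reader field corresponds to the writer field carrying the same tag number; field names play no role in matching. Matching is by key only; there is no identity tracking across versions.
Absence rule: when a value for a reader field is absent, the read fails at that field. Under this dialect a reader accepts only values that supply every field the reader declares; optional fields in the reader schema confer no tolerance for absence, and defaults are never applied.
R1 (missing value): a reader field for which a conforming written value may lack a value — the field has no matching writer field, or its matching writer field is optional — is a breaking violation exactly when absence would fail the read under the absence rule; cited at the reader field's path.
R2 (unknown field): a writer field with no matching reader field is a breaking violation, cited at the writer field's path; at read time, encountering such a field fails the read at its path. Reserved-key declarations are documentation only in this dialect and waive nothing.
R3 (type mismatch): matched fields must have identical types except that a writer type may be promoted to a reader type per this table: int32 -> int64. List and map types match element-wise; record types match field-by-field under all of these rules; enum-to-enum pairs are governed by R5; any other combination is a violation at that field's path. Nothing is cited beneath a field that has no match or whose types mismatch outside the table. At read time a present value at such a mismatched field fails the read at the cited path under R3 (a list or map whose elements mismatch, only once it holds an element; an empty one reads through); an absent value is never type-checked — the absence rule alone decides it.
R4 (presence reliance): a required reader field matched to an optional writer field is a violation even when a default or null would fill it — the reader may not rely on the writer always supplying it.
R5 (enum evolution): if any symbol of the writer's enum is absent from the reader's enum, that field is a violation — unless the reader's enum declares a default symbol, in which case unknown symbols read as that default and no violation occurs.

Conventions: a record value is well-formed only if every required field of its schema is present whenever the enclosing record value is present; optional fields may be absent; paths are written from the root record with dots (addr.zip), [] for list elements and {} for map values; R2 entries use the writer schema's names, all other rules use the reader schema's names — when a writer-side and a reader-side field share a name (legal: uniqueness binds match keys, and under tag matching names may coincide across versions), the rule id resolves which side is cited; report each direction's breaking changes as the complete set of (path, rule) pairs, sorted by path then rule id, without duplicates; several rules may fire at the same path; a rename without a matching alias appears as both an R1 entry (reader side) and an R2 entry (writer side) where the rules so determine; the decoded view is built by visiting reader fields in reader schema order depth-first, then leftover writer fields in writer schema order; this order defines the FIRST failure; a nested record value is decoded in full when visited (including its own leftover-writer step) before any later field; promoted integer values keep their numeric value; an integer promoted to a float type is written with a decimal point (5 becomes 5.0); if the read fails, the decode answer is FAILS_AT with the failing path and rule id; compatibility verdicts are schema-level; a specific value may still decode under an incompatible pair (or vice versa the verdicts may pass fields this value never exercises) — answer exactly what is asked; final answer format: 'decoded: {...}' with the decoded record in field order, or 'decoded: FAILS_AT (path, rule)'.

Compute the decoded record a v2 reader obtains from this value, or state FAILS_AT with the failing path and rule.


decoded: {"role": "URGENT", "primary": true, "locale": "gamma", "latitude": 0.0, "rating": 10.0, "retries": 12}

the writer's type comes first in each Event pair
migrating the Event value to v2:
  role := "URGENT"
  primary := true (from writer verified)
  locale := "gamma"
  latitude := 0.0
  rating := 10.0
  retries := 12
  => decoded: {"role": "URGENT", "primary": true, "locale": "gamma", "latitude": 0.0, "rating": 10.0, "retries": 12}
remaining Event differences; none change what is asked:
  enum Priority (field role in record Event): symbol PUSH added -> affects the rule determinations only; this particular Event value decodes identically


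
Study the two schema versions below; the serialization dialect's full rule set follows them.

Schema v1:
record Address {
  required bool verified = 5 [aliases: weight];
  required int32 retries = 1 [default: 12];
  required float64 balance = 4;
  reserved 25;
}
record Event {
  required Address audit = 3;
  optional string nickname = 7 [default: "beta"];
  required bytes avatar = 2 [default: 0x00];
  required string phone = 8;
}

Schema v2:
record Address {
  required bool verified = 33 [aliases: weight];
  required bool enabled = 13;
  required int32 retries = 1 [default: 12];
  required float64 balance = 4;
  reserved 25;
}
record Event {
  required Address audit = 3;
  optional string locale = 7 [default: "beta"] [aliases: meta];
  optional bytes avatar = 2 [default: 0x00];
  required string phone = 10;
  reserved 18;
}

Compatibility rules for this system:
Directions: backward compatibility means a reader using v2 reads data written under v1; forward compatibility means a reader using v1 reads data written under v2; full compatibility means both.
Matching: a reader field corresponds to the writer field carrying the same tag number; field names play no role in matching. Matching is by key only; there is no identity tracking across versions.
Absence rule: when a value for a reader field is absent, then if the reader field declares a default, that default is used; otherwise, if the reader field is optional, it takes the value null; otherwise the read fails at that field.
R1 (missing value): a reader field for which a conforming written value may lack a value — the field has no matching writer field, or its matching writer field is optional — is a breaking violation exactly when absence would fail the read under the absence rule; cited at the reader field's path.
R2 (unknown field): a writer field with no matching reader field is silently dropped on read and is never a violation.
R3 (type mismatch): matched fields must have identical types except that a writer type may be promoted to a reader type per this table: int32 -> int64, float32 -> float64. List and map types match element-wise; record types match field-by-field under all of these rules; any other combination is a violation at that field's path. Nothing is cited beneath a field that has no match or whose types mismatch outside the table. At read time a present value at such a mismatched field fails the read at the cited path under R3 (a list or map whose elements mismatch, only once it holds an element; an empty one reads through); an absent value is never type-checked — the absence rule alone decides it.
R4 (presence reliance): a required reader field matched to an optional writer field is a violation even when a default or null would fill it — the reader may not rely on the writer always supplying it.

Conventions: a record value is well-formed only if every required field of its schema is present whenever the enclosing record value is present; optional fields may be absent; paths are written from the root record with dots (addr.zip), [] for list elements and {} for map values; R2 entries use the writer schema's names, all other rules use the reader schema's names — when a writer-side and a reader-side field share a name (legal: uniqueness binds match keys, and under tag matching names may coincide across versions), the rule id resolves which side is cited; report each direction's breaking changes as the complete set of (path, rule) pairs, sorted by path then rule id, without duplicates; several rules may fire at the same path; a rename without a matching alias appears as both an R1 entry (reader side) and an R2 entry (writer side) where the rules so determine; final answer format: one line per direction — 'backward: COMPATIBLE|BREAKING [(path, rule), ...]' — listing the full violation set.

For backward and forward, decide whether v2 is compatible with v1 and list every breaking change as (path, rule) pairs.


arrows below run writer -> reader for Event
backward pass over Event, reader schema v2, writer schema v1:
  audit: paired with writer audit (Address -> Address; writer required)
  locale: paired with writer nickname (string -> string; writer optional)
  avatar: paired with writer avatar (bytes -> bytes; writer required)
  phone has no writer counterpart
  phone (writer side), unknown to reader
  audit.verified has no writer counterpart
  audit.enabled has no writer counterpart
  audit.retries: paired with writer audit.retries (int32 -> int32; writer required)
  audit.balance: paired with writer audit.balance (float64 -> float64; writer required)
  audit.verified (writer side), unknown to reader
  R1 fires at audit.enabled
  R1 fires at audit.verified
  R1 fires at phone
  => backward verdict for Event: BREAKING, 3 violation(s)
forward pass over Event, reader schema v1, writer schema v2:
  audit: paired with writer audit (Address -> Address; writer required)
  nickname: paired with writer locale (string -> string; writer optional)
  avatar: paired with writer avatar (bytes -> bytes; writer optional)
  phone has no writer counterpart
  phone (writer side), unknown to reader
  audit.verified has no writer counterpart
  audit.retries: paired with writer audit.retries (int32 -> int32; writer required)
  audit.balance: paired with writer audit.balance (float64 -> float64; writer required)
  audit.verified (writer side), unknown to reader
  audit.enabled (writer side), unknown to reader
  R1 fires at audit.verified
  R4 fires at avatar
  R1 fires at phone
  => forward verdict for Event: BREAKING, 3 violation(s)

backward: BREAKING [(audit.enabled, R1), (audit.verified, R1), (phone, R1)]; forward: BREAKING [(audit.verified, R1), (avatar, R4), (phone, R1)]


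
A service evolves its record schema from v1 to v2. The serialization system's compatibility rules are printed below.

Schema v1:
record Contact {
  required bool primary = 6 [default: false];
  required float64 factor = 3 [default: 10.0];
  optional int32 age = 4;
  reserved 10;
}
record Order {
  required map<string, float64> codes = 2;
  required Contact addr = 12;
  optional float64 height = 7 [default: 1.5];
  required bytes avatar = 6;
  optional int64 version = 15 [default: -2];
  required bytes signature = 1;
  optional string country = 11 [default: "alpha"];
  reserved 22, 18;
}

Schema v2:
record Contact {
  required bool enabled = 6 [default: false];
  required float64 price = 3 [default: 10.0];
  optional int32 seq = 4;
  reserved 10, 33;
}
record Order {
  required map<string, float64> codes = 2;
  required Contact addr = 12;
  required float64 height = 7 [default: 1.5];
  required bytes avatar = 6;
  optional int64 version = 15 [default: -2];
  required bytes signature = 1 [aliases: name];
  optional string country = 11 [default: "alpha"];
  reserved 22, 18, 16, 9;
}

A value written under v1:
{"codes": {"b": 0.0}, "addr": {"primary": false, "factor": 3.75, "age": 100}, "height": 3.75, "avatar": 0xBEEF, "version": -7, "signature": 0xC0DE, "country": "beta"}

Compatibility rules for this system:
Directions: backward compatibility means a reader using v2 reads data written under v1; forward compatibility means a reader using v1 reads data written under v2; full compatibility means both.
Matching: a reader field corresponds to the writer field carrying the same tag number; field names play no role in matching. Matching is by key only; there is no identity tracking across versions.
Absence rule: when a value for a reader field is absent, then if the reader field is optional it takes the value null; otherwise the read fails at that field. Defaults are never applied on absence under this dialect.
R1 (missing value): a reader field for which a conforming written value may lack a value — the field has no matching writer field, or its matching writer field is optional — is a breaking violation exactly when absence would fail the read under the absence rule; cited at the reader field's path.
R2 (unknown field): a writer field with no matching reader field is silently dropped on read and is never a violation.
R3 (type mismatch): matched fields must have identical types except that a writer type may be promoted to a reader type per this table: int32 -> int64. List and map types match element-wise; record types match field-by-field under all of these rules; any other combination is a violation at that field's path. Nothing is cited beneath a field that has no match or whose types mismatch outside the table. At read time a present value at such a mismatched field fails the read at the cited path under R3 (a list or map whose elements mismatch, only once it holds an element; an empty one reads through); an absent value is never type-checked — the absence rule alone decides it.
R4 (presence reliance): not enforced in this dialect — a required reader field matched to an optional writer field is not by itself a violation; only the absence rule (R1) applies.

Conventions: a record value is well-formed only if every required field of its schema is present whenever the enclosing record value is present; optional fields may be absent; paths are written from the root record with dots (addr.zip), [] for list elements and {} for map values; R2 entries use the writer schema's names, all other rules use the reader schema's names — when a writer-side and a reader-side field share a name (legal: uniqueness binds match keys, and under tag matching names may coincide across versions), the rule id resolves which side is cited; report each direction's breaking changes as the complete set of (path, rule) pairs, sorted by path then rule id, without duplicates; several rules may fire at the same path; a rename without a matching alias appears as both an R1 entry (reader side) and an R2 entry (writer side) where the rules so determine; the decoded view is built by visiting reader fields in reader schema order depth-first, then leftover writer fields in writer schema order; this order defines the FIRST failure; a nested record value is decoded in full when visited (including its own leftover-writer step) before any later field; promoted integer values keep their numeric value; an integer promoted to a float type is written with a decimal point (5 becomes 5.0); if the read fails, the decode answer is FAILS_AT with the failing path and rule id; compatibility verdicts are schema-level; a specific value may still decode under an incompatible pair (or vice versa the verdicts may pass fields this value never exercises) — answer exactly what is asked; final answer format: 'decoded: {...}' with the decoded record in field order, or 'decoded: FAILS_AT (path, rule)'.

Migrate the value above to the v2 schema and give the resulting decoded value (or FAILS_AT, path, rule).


decoded: {"codes": {"b": 0.0}, "addr": {"enabled": false, "price": 3.75, "seq": 100}, "height": 3.75, "avatar": 0xBEEF, "version": -7, "signature": 0xC0DE, "country": "beta"}

arrows below run writer -> reader for Order
decode walk for Order under reader schema v2:
  codes := {"b": 0.0}
  addr.enabled := false (from writer primary)
  addr.price := 3.75 (from writer factor)
  addr.seq := 100 (from writer age)
  height := 3.75
  avatar := 0xBEEF
  version := -7
  signature := 0xC0DE
  country := "beta"
  => decoded: {"codes": {"b": 0.0}, "addr": {"enabled": false, "price": 3.75, "seq": 100}, "height": 3.75, "avatar": 0xBEEF, "version": -7, "signature": 0xC0DE, "country": "beta"}
remaining Order differences; none change what is asked:
  field height in record Order: optional changed to required -> a verdict-level change on Order — the shown value reads the same


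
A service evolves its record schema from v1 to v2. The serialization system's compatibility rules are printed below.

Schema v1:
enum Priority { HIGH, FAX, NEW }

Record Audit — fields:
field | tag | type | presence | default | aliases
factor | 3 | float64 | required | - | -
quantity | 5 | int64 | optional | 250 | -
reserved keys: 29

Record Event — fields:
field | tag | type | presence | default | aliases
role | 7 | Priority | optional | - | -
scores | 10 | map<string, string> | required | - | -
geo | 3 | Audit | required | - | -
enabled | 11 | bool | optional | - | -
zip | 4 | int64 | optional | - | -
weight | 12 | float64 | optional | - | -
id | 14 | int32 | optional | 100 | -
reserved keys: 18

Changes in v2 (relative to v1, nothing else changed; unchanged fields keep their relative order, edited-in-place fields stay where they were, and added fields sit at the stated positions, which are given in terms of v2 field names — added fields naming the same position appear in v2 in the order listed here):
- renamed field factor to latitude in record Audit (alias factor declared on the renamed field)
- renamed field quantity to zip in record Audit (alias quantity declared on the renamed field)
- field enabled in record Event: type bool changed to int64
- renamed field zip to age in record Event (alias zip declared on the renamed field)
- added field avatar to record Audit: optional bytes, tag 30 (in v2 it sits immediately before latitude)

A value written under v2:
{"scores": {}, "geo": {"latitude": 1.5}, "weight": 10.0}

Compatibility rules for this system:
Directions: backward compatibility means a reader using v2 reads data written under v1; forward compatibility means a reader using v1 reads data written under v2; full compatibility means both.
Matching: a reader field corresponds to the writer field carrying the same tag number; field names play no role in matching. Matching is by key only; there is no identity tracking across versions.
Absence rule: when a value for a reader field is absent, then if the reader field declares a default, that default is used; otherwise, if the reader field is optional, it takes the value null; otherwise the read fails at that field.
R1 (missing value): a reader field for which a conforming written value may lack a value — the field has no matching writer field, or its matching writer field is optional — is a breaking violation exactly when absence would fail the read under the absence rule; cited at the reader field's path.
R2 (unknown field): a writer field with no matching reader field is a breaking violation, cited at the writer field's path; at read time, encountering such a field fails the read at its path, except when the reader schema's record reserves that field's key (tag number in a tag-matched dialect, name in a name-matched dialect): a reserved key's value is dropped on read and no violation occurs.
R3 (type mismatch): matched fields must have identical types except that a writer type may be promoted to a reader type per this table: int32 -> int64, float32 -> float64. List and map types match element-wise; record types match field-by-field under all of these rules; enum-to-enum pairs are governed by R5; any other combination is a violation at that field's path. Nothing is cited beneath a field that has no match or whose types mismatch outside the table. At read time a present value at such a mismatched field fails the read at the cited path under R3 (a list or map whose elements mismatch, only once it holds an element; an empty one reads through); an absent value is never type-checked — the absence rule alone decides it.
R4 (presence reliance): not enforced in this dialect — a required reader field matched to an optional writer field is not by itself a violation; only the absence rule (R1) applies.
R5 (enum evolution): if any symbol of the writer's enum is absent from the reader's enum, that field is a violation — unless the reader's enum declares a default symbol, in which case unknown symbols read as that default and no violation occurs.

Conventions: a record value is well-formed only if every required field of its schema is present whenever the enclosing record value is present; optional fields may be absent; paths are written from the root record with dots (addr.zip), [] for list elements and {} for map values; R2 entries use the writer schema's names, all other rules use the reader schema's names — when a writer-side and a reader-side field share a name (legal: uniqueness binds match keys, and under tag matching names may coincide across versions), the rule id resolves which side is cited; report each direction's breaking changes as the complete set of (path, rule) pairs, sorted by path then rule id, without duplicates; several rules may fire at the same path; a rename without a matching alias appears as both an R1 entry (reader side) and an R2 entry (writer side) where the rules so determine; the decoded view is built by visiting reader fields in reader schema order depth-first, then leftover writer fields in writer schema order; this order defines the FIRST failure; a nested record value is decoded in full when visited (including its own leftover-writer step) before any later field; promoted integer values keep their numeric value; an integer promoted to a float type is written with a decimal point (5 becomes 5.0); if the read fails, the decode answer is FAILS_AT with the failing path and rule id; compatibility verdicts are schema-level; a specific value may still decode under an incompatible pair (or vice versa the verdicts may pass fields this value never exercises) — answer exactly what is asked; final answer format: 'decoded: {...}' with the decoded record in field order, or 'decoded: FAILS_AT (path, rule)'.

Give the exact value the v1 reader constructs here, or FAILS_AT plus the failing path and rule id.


each type pair in Event: writer, then reader
decode walk for Event under reader schema v1:
  role := null (absent, optional -> null)
  scores := {}
  geo.factor := 1.5 (from writer latitude)
  geo.quantity := 250 (absent -> default)
  enabled := null (absent, optional -> null)
  zip := null (absent, optional -> null)
  weight := 10.0
  id := 100 (absent -> default)
  => decoded: {"role": null, "scores": {}, "geo": {"factor": 1.5, "quantity": 250}, "enabled": null, "zip": null, "weight": 10.0, "id": 100}
the other Event changes do not affect what is asked:
  renamed field factor to latitude in record Audit (alias factor declared on the renamed field) -> fires no rule on Event under this dialect and leaves the result unchanged
  renamed field quantity to zip in record Audit (alias quantity declared on the renamed field) -> fires no rule on Event under this dialect and leaves the result unchanged
  field enabled in record Event: type bool changed to int64 -> matters for Event compatibility verdicts, not for this value's decode
  renamed field zip to age in record Event (alias zip declared on the renamed field) -> fires no rule on Event under this dialect and leaves the result unchanged
  added field avatar to record Audit: optional bytes, tag 30 (in v2 it sits immediately before latitude) -> matters for Event compatibility verdicts, not for this value's decode

decoded: {"role": null, "scores": {}, "geo": {"factor": 1.5, "quantity": 250}, "enabled": null, "zip": null, "weight": 10.0, "id": 100}


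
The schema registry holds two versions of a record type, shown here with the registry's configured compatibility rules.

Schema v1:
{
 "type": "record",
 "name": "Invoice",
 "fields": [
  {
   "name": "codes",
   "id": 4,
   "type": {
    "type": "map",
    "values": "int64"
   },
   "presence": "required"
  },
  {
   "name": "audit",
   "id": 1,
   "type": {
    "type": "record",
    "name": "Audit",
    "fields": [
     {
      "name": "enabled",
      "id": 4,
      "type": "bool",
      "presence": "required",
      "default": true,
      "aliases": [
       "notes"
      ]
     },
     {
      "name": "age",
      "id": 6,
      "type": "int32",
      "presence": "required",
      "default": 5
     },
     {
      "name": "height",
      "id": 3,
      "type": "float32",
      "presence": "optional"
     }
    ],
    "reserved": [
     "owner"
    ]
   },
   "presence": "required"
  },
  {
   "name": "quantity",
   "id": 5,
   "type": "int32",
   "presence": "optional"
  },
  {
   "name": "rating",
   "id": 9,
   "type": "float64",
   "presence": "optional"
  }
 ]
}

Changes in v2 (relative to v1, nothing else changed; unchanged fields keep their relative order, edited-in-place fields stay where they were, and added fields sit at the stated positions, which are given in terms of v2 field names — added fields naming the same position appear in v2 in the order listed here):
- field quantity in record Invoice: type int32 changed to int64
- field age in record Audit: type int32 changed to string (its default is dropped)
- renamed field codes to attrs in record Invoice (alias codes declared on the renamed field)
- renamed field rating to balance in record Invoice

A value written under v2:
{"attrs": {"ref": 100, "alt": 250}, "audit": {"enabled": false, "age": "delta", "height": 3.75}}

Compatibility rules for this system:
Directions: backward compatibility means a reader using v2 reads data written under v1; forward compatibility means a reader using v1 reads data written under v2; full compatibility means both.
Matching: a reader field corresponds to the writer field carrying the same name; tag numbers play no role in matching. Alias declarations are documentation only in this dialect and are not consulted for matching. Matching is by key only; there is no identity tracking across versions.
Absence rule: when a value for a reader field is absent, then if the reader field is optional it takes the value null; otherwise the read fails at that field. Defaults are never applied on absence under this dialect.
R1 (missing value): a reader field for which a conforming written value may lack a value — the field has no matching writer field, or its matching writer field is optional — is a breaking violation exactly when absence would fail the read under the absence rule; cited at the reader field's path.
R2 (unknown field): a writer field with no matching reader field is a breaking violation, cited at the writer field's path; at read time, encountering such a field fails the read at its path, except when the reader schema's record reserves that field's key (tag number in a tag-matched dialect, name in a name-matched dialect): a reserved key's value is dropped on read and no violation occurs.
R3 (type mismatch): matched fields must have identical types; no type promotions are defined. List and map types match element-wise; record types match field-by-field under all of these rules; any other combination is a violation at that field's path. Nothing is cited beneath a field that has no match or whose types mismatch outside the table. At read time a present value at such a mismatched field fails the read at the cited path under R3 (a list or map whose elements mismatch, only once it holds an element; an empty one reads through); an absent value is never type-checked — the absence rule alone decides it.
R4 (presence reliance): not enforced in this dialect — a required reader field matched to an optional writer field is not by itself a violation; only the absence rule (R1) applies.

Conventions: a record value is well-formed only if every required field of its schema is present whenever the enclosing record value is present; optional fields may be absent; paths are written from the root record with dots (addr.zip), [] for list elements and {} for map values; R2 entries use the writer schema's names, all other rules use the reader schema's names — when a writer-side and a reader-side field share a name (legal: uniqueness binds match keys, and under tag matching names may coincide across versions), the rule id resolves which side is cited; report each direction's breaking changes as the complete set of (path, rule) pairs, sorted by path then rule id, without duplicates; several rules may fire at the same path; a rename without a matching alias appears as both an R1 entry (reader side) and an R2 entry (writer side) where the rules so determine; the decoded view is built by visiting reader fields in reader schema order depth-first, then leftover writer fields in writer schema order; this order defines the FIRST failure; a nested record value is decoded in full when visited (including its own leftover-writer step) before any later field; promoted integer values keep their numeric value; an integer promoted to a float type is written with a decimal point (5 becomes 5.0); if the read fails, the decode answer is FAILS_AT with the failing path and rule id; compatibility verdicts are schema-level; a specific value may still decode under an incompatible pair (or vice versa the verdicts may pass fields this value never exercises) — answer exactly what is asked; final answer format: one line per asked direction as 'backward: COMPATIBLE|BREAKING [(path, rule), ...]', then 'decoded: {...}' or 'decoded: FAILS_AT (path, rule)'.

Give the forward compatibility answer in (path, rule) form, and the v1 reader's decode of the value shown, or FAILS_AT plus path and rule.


forward: BREAKING [(attrs, R2), (audit.age, R3), (balance, R2), (codes, R1), (quantity, R3)]; decoded: FAILS_AT (codes, R1)

each type pair in Invoice: writer, then reader
forward analysis of Invoice with v1 as reader and v2 as writer:
  no writer field matches reader codes
  writer required, Audit -> Audit: reader audit maps from writer audit
  writer optional, int64 -> int32: reader quantity maps from writer quantity
  no writer field matches reader rating
  writer attrs: unknown to reader
  writer balance: unknown to reader
  writer required, bool -> bool: reader audit.enabled maps from writer audit.enabled
  writer required, string -> int32: reader audit.age maps from writer audit.age
  writer optional, float32 -> float32: reader audit.height maps from writer audit.height
  rule R2 violated at attrs
  rule R3 violated at audit.age
  rule R2 violated at balance
  rule R1 violated at codes
  rule R3 violated at quantity
  => forward verdict for Invoice: BREAKING, 5 violation(s)
decode walk for Invoice under reader schema v1:
  read fails at codes under R1 (no fill)
  => FAILS_AT (codes, R1)


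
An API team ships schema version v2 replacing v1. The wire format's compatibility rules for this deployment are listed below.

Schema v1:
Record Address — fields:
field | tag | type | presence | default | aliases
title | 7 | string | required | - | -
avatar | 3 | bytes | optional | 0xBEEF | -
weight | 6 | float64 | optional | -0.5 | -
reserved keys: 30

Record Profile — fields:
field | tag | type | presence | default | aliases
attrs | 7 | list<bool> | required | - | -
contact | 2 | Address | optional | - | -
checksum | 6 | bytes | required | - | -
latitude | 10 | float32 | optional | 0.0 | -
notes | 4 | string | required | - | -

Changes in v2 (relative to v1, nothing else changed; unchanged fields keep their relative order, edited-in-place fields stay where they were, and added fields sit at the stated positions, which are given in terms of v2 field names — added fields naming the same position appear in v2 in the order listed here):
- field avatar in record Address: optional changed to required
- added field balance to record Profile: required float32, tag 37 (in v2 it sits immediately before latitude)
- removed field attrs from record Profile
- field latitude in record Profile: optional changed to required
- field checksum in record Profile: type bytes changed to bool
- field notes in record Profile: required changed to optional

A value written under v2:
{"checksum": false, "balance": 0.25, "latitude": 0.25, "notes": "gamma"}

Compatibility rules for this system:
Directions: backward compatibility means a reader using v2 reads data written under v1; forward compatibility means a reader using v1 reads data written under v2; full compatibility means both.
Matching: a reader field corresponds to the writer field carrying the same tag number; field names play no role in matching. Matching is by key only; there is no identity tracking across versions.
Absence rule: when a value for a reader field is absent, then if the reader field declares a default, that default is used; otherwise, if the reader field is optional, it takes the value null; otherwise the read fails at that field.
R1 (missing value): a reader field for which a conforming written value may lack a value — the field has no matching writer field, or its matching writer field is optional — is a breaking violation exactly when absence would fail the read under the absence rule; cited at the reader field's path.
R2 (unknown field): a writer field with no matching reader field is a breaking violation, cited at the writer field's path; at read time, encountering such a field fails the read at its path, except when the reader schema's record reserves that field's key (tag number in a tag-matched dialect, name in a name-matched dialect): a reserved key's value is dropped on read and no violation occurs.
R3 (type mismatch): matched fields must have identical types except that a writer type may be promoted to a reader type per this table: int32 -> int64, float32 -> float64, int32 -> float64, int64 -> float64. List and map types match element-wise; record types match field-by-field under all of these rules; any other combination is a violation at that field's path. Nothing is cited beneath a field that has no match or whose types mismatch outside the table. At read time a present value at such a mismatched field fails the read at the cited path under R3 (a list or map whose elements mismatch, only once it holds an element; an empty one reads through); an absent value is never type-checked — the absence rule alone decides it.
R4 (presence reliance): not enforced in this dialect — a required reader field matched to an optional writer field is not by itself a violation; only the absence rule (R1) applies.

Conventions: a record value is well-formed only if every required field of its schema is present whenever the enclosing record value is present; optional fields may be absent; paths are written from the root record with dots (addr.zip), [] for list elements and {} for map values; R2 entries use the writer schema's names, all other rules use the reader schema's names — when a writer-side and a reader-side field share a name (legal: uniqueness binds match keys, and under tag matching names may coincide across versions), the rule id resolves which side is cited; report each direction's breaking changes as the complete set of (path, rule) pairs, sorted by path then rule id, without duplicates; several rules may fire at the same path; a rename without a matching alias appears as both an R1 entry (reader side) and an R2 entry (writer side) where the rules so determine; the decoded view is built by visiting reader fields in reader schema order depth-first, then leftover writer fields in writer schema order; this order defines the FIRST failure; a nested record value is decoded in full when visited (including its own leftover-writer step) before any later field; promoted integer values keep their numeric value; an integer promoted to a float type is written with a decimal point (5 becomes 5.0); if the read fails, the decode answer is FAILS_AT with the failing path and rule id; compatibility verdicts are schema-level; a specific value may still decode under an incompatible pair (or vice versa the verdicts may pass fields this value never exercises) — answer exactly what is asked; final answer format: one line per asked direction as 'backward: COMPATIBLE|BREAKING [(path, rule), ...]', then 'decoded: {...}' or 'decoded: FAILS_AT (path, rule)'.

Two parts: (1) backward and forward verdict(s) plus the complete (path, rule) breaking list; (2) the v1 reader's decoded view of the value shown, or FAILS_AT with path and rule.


backward: BREAKING [(attrs, R2), (balance, R1), (checksum, R3)]; forward: BREAKING [(attrs, R1), (balance, R2), (checksum, R3), (notes, R1)]; decoded: FAILS_AT (attrs, R1)

arrows below run writer -> reader for Profile
backward for Profile (reader v2, writer v1):
  writer optional, Address -> Address: reader contact maps from writer contact
  writer required, bytes -> bool: reader checksum maps from writer checksum
  balance: no writer match
  writer optional, float32 -> float32: reader latitude maps from writer latitude
  writer required, string -> string: reader notes maps from writer notes
  attrs (writer side), unknown to reader
  writer required, string -> string: reader contact.title maps from writer contact.title
  writer optional, bytes -> bytes: reader contact.avatar maps from writer contact.avatar
  writer optional, float64 -> float64: reader contact.weight maps from writer contact.weight
  R2 fires at attrs
  R1 fires at balance
  R3 fires at checksum
  backward on Profile therefore BREAKING (3)
forward for Profile (reader v1, writer v2):
  attrs: no writer match
  writer optional, Address -> Address: reader contact maps from writer contact
  writer required, bool -> bytes: reader checksum maps from writer checksum
  writer required, float32 -> float32: reader latitude maps from writer latitude
  writer optional, string -> string: reader notes maps from writer notes
  balance (writer side), unknown to reader
  writer required, string -> string: reader contact.title maps from writer contact.title
  writer required, bytes -> bytes: reader contact.avatar maps from writer contact.avatar
  writer optional, float64 -> float64: reader contact.weight maps from writer contact.weight
  R1 fires at attrs
  R2 fires at balance
  R3 fires at checksum
  R1 fires at notes
  forward on Profile therefore BREAKING (4)
decoding the Profile value with the v1 reader:
  read fails at attrs under R1 (no fill)
  => FAILS_AT (attrs, R1)


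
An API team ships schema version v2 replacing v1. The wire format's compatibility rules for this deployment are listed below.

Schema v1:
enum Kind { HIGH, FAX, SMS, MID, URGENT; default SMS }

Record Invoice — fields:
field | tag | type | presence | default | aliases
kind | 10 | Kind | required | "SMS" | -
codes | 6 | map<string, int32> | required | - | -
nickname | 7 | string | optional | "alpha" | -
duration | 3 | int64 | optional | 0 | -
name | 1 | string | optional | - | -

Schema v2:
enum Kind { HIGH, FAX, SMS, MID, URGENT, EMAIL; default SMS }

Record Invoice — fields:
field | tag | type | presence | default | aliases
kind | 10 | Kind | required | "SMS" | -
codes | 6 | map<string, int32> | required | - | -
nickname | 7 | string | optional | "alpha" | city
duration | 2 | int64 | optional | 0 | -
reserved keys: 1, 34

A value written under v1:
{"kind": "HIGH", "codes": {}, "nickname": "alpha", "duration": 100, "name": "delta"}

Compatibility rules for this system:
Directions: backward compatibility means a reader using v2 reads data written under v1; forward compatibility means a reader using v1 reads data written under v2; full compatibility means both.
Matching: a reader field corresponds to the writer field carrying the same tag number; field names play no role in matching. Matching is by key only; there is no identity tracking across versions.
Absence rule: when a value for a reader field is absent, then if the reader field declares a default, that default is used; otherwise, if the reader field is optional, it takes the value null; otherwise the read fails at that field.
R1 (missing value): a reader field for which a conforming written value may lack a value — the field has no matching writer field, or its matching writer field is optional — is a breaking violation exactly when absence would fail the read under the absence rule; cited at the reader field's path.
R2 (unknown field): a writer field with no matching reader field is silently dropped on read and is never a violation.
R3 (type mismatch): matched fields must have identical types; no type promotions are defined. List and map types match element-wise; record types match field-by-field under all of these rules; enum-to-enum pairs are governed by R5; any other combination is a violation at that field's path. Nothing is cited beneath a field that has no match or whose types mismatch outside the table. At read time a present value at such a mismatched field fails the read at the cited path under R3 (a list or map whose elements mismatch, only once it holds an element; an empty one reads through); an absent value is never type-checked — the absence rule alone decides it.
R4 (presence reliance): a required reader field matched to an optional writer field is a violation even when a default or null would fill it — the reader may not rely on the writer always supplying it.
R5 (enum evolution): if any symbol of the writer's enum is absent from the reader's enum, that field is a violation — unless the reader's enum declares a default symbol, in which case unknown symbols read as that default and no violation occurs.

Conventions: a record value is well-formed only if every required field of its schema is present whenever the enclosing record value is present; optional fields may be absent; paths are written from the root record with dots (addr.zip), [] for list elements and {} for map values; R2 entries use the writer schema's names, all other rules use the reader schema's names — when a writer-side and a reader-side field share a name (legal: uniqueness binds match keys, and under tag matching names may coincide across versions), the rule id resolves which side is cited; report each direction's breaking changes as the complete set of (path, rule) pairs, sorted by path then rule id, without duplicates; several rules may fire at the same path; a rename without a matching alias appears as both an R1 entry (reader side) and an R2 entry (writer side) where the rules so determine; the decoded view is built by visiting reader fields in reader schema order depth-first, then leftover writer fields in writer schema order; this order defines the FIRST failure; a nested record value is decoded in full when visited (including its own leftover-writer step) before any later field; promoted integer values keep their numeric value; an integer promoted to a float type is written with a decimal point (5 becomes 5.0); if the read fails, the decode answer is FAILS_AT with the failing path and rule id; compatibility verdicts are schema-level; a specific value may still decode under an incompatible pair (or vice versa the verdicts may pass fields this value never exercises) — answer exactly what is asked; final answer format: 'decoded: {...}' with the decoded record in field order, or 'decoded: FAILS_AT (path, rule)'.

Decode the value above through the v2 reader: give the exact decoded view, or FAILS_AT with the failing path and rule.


decoded: {"kind": "HIGH", "codes": {}, "nickname": "alpha", "duration": 0}

in Invoice below, arrows point writer -> reader
migrating the Invoice value to v2:
  kind := "HIGH"
  codes := {}
  nickname := "alpha"
  duration := 0 (missing; default applied)
  writer duration: no reader field; dropped
  writer name: no reader field; dropped
  => decoded: {"kind": "HIGH", "codes": {}, "nickname": "alpha", "duration": 0}
checking off the Invoice differences that do not matter here:
  enum Kind (field kind in record Invoice): symbol EMAIL added -> fires no rule on Invoice under this dialect and leaves the result unchanged
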